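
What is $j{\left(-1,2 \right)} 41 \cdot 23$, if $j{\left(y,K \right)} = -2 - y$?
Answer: $-943$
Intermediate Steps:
$j{\left(-1,2 \right)} 41 \cdot 23 = \left(-2 - -1\right) 41 \cdot 23 = \left(-2 + 1\right) 41 \cdot 23 = \left(-1\right) 41 \cdot 23 = \left(-41\right) 23 = -943$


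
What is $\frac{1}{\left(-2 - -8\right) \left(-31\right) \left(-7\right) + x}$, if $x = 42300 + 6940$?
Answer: $\frac{1}{50542} \approx 1.9786 \cdot 10^{-5}$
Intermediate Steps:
$x = 49240$
$\frac{1}{\left(-2 - -8\right) \left(-31\right) \left(-7\right) + x} = \frac{1}{\left(-2 - -8\right) \left(-31\right) \left(-7\right) + 49240} = \frac{1}{\left(-2 + 8\right) \left(-31\right) \left(-7\right) + 49240} = \frac{1}{6 \left(-31\right) \left(-7\right) + 49240} = \frac{1}{\left(-186\right) \left(-7\right) + 49240} = \frac{1}{1302 + 49240} = \frac{1}{50542}$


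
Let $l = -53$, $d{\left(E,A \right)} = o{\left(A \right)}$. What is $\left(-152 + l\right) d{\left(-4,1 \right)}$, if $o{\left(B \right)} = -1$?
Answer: $205$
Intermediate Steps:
$d{\left(E,A \right)} = -1$
$\left(-152 + l\right) d{\left(-4,1 \right)} = \left(-152 - 53\right) \left(-1\right) = \left(-205\right) \left(-1\right) = 205$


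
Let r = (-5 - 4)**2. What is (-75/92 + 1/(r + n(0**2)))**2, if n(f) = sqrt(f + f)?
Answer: 35796289/55532304 ≈ 0.64460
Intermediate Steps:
n(f) = sqrt(2)*sqrt(f) (n(f) = sqrt(2*f) = sqrt(2)*sqrt(f))
r = 81 (r = (-9)**2 = 81)
(-75/92 + 1/(r + n(0**2)))**2 = (-75/92 + 1/(81 + sqrt(2)*sqrt(0**2)))**2 = (-75*1/92 + 1/(81 + sqrt(2)*sqrt(0)))**2 = (-75/92 + 1/(81 + sqrt(2)*0))**2 = (-75/92 + 1/(81 + 0))**2 = (-75/92 + 1/81)**2 = (-5983/7452)**2 = 35796289/55532304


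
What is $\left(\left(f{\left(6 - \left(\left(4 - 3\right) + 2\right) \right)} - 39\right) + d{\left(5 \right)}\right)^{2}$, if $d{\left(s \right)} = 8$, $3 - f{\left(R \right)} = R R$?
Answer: $1369$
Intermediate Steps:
$f{\left(R \right)} = 3 - R^{2}$ ($f{\left(R \right)} = 3 - R R = 3 - R^{2}$)
$\left(\left(f{\left(6 - \left(\left(4 - 3\right) + 2\right) \right)} - 39\right) + d{\left(5 \right)}\right)^{2} = \left(\left(\left(3 - \left(6 - \left(\left(4 - 3\right) + 2\right)\right)^{2}\right) - 39\right) + 8\right)^{2} = \left(\left(\left(3 - \left(6 - \left(1 + 2\right)\right)^{2}\right) - 39\right) + 8\right)^{2} = \left(\left(\left(3 - \left(6 - 3\right)^{2}\right) - 39\right) + 8\right)^{2} = \left(\left(\left(3 - 3^{2}\right) - 39\right) + 8\right)^{2} = \left(\left(\left(3 - 9\right) - 39\right) + 8\right)^{2} = \left(\left(-6 - 39\right) + 8\right)^{2} = \left(-45 + 8\right)^{2} = \left(-37\right)^{2} = 1369$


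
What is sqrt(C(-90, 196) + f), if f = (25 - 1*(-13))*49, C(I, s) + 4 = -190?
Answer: 2*sqrt(417) ≈ 40.841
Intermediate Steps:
C(I, s) = -194 (C(I, s) = -4 - 190 = -194)
f = 1862 (f = (25 + 13)*49 = 38*49 = 1862)
sqrt(C(-90, 196) + f) = sqrt(-194 + 1862) = sqrt(1668) = 2*sqrt(417)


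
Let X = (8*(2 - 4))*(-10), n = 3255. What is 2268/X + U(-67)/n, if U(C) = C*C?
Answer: 405029/26040 ≈ 15.554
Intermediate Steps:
X = 160 (X = (8*(-2))*(-10) = -16*(-10) = 160)
U(C) = C²
2268/X + U(-67)/n = 2268/160 + (-67)²/3255 = 2268*(1/160) + 4489*(1/3255) = 567/40 + 4489/3255 = 405029/26040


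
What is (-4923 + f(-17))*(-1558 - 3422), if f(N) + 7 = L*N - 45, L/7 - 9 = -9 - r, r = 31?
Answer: 6404280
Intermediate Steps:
L = -217 (L = 63 + 7*(-9 - 1*31) = 63 + 7*(-9 - 31) = 63 + 7*(-40) = 63 - 280 = -217)
f(N) = -52 - 217*N (f(N) = -7 + (-217*N - 45) = -7 + (-45 - 217*N) = -52 - 217*N)
(-4923 + f(-17))*(-1558 - 3422) = (-4923 + (-52 - 217*(-17)))*(-1558 - 3422) = (-4923 + (-52 + 3689))*(-4980) = (-4923 + 3637)*(-4980) = -1286*(-4980) = 6404280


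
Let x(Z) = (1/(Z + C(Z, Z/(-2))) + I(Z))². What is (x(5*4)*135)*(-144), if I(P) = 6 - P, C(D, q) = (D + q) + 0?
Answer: -18960588/5 ≈ -3.7921e+6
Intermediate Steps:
C(D, q) = D + q
x(Z) = (6 - Z + 2/(3*Z))² (x(Z) = (1/(Z + (Z + Z/(-2))) + (6 - Z))² = (1/(Z + (Z + Z*(-½))) + (6 - Z))² = (1/(Z + (Z - Z/2)) + (6 - Z))² = (1/(Z + Z/2) + (6 - Z))² = (1/(3*Z/2) + (6 - Z))² = (2/(3*Z) + (6 - Z))² = (6 - Z + 2/(3*Z))²)
(x(5*4)*135)*(-144) = (((-2 + 3*(5*4)*(-6 + 5*4))²/(9*(5*4)²))*135)*(-144) = (((⅑)*(-2 + 3*20*(-6 + 20))²/20²)*135)*(-144) = (((⅑)*(1/400)*(-2 + 3*20*14)²)*135)*(-144) = (((⅑)*(1/400)*(-2 + 840)²)*135)*(-144) = (((⅑)*(1/400)*838²)*135)*(-144) = (((⅑)*(1/400)*702244)*135)*(-144) = ((175561/900)*135)*(-144) = (526683/20)*(-144) = -18960588/5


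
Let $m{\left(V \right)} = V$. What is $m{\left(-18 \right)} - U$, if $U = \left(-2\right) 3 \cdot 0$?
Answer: $-18$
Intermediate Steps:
$U = 0$ ($U = \left(-6\right) 0 = 0$)
$m{\left(-18 \right)} - U = -18 - 0 = -18 + 0 = -18$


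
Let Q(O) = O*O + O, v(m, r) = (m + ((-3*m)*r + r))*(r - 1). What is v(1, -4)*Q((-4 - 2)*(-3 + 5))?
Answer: -5940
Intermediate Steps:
v(m, r) = (-1 + r)*(m + r - 3*m*r) (v(m, r) = (m + (-3*m*r + r))*(-1 + r) = (m + (r - 3*m*r))*(-1 + r) = (m + r - 3*m*r)*(-1 + r) = (-1 + r)*(m + r - 3*m*r))
Q(O) = O + O² (Q(O) = O² + O = O + O²)
v(1, -4)*Q((-4 - 2)*(-3 + 5)) = ((-4)² - 1*1 - 1*(-4) - 3*1*(-4)² + 4*1*(-4))*(((-4 - 2)*(-3 + 5))*(1 + (-4 - 2)*(-3 + 5))) = (16 - 1 + 4 - 3*1*16 - 16)*((-6*2)*(1 - 6*2)) = (16 - 1 + 4 - 48 - 16)*(-12*(1 - 12)) = -(-540)*(-11) = -45*132 = -5940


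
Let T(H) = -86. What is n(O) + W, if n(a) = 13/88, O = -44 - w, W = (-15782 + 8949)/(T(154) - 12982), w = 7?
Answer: 17527/26136 ≈ 0.67061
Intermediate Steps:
W = 6833/13068 (W = (-15782 + 8949)/(-86 - 12982) = -6833/(-13068) = -6833*(-1/13068) = 6833/13068 ≈ 0.52288)
O = -51 (O = -44 - 1*7 = -44 - 7 = -51)
n(a) = 13/88 (n(a) = 13*(1/88) = 13/88)
n(O) + W = 13/88 + 6833/13068 = 17527/26136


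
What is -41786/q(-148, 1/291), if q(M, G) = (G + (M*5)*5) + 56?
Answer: 12159726/1060403 ≈ 11.467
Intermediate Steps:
q(M, G) = 56 + G + 25*M (q(M, G) = (G + (5*M)*5) + 56 = (G + 25*M) + 56 = 56 + G + 25*M)
-41786/q(-148, 1/291) = -41786/(56 + 1/291 + 25*(-148)) = -41786/(56 + 1/291 - 3700) = -41786/(-1060403/291) = -41786*(-291/1060403) = 12159726/1060403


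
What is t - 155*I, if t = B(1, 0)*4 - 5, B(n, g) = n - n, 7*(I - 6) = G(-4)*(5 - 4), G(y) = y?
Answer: -5925/7 ≈ -846.43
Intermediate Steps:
I = 38/7 (I = 6 + (-4*(5 - 4))/7 = 6 + (-4*1)/7 = 6 + (⅐)*(-4) = 6 - 4/7 = 38/7 ≈ 5.4286)
B(n, g) = 0
t = -5 (t = 0*4 - 5 = 0 - 5 = -5)
t - 155*I = -5 - 155*38/7 = -5 - 5890/7 = -5925/7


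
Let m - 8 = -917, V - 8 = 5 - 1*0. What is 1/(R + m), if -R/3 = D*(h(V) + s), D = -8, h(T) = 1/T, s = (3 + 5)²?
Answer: 13/8175 ≈ 0.0015902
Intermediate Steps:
V = 13 (V = 8 + (5 - 1*0) = 8 + (5 + 0) = 8 + 5 = 13)
s = 64 (s = 8² = 64)
m = -909 (m = 8 - 917 = -909)
R = 19992/13 (R = -(-24)*(1/13 + 64) = -(-24)*833/13 = -3*(-6664/13) = 19992/13 ≈ 1537.8)
1/(R + m) = 1/(19992/13 - 909) = 1/(8175/13) = 13/8175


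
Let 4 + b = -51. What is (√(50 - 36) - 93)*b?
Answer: 5115 - 55*√14 ≈ 4909.2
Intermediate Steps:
b = -55 (b = -4 - 51 = -55)
(√(50 - 36) - 93)*b = (√(50 - 36) - 93)*(-55) = (√14 - 93)*(-55) = (-93 + √14)*(-55) = 5115 - 55*√14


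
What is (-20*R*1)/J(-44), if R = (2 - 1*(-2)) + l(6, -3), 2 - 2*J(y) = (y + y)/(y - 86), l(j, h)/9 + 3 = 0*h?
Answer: 29900/43 ≈ 695.35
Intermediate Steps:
l(j, h) = -27 (l(j, h) = -27 + 9*(0*h) = -27 + 9*0 = -27 + 0 = -27)
J(y) = 1 - y/(-86 + y) (J(y) = 1 - (y + y)/(2*(y - 86)) = 1 - 2*y/(2*(-86 + y)) = 1 - y/(-86 + y))
R = -23 (R = (2 - 1*(-2)) - 27 = (2 + 2) - 27 = 4 - 27 = -23)
(-20*R*1)/J(-44) = (-20*(-23)*1)/((-86/(-86 - 44))) = (460*1)/((-86/(-130))) = 460/((-86*(-1/130))) = 460/(43/65) = 460*(65/43) = 29900/43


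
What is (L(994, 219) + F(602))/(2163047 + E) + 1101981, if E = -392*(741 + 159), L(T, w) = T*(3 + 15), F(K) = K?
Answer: 1994857817801/1810247 ≈ 1.1020e+6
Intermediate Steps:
L(T, w) = 18*T (L(T, w) = T*18 = 18*T)
E = -352800 (E = -392*900 = -352800)
(L(994, 219) + F(602))/(2163047 + E) + 1101981 = (18*994 + 602)/(2163047 - 352800) + 1101981 = (17892 + 602)/1810247 + 1101981 = 18494*(1/1810247) + 1101981 = 18494/1810247 + 1101981 = 1994857817801/1810247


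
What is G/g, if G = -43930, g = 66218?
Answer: -21965/33109 ≈ -0.66341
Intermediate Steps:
G/g = -43930/66218 = -43930*1/66218 = -21965/33109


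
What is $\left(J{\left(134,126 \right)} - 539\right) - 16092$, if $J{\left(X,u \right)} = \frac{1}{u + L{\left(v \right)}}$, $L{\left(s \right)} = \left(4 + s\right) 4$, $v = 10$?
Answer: $- \frac{3026841}{182} \approx -16631.0$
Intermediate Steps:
$L{\left(s \right)} = 16 + 4 s$
$J{\left(X,u \right)} = \frac{1}{56 + u}$ ($J{\left(X,u \right)} = \frac{1}{u + \left(16 + 4 \cdot 10\right)} = \frac{1}{u + \left(16 + 40\right)} = \frac{1}{u + 56} = \frac{1}{56 + u}$)
$\left(J{\left(134,126 \right)} - 539\right) - 16092 = \left(\frac{1}{56 + 126} - 539\right) - 16092 = \left(\frac{1}{182} - 539\right) - 16092 = - \frac{98097}{182} - 16092 = - \frac{3026841}{182}$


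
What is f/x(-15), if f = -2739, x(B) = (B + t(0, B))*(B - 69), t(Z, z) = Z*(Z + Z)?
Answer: -913/420 ≈ -2.1738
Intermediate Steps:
t(Z, z) = 2*Z² (t(Z, z) = Z*(2*Z) = 2*Z²)
x(B) = B*(-69 + B) (x(B) = (B + 2*0²)*(B - 69) = (B + 2*0)*(-69 + B) = (B + 0)*(-69 + B) = B*(-69 + B))
f/x(-15) = -2739*(-1/(15*(-69 - 15))) = -2739/((-15*(-84))) = -2739/1260 = -2739*1/1260 = -913/420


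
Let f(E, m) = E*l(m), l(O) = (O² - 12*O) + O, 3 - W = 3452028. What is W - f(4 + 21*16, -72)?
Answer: -5483865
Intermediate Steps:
W = -3452025 (W = 3 - 1*3452028 = 3 - 3452028 = -3452025)
l(O) = O² - 11*O
f(E, m) = E*m*(-11 + m) (f(E, m) = E*(m*(-11 + m)) = E*m*(-11 + m))
W - f(4 + 21*16, -72) = -3452025 - (4 + 21*16)*(-72)*(-11 - 72) = -3452025 - (4 + 336)*(-72)*(-83) = -3452025 - 340*(-72)*(-83) = -3452025 - 1*2031840 = -3452025 - 2031840 = -5483865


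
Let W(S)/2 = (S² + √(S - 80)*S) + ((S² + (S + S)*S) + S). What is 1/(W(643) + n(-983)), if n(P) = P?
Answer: 3307895/10941238243877 - 1286*√563/10941238243877 ≈ 2.9954e-7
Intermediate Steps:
W(S) = 2*S + 8*S² + 2*S*√(-80 + S) (W(S) = 2*((S² + √(S - 80)*S) + ((S² + (S + S)*S) + S)) = 2*((S² + √(-80 + S)*S) + ((S² + (2*S)*S) + S)) = 2*((S² + S*√(-80 + S)) + ((S² + 2*S²) + S)) = 2*((S² + S*√(-80 + S)) + (3*S² + S)) = 2*((S² + S*√(-80 + S)) + (S + 3*S²)) = 2*(S + 4*S² + S*√(-80 + S)) = 2*S + 8*S² + 2*S*√(-80 + S))
1/(W(643) + n(-983)) = 1/(2*643*(1 + √(-80 + 643) + 4*643) - 983) = 1/(2*643*(1 + √563 + 2572) - 983) = 1/(2*643*(2573 + √563) - 983) = 1/((3308878 + 1286*√563) - 983) = 1/(3307895 + 1286*√563)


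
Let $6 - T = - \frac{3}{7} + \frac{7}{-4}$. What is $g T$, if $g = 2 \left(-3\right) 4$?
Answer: $- \frac{1374}{7} \approx -196.29$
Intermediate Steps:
$g = -24$ ($g = \left(-6\right) 4 = -24$)
$T = \frac{229}{28}$ ($T = 6 - \left(- \frac{3}{7} + \frac{7}{-4}\right) = 6 - \left(\left(-3\right) \frac{1}{7} + 7 \left(- \frac{1}{4}\right)\right) = 6 - \left(- \frac{3}{7} - \frac{7}{4}\right) = 6 - - \frac{61}{28} = 6 + \frac{61}{28} = \frac{229}{28} \approx 8.1786$)
$g T = \left(-24\right) \frac{229}{28} = - \frac{1374}{7}$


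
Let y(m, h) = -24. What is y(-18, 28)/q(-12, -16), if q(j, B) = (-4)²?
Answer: -3/2 ≈ -1.5000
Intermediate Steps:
q(j, B) = 16
y(-18, 28)/q(-12, -16) = -24/16 = -24*1/16 = -3/2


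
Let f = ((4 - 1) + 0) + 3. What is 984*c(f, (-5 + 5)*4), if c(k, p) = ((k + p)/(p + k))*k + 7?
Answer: 12792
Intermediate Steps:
f = 6 (f = (3 + 0) + 3 = 3 + 3 = 6)
c(k, p) = 7 + k (c(k, p) = ((k + p)/(k + p))*k + 7 = 1*k + 7 = k + 7 = 7 + k)
984*c(f, (-5 + 5)*4) = 984*(7 + 6) = 984*13 = 12792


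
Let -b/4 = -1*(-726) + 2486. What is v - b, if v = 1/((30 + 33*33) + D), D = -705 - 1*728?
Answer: 4034271/314 ≈ 12848.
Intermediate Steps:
b = -12848 (b = -4*(-1*(-726) + 2486) = -4*(726 + 2486) = -4*3212 = -12848)
D = -1433 (D = -705 - 728 = -1433)
v = -1/314 (v = 1/((30 + 33*33) - 1433) = 1/((30 + 1089) - 1433) = 1/(1119 - 1433) = 1/(-314) = -1/314 ≈ -0.0031847)
v - b = -1/314 - 1*(-12848) = -1/314 + 12848 = 4034271/314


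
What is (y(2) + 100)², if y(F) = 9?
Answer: 11881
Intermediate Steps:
(y(2) + 100)² = (9 + 100)² = 109² = 11881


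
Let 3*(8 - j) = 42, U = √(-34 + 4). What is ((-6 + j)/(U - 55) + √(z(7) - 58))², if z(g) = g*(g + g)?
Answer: 4*(6 + √10*(55 - I*√30))²/(55 - I*√30)² ≈ 42.779 + 0.28144*I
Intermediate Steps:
U = I*√30 (U = √(-30) = I*√30 ≈ 5.4772*I)
j = -6 (j = 8 - ⅓*42 = 8 - 14 = -6)
z(g) = 2*g² (z(g) = g*(2*g) = 2*g²)
((-6 + j)/(U - 55) + √(z(7) - 58))² = ((-6 - 6)/(I*√30 - 55) + √(2*7² - 58))² = (-12/(-55 + I*√30) + √(2*49 - 58))² = (-12/(-55 + I*√30) + √(98 - 58))² = (-12/(-55 + I*√30) + √40)² = (-12/(-55 + I*√30) + 2*√10)²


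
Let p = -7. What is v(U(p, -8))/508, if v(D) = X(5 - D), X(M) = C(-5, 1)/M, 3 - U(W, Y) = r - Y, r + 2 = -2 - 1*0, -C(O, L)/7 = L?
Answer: -7/3048 ≈ -0.0022966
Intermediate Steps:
C(O, L) = -7*L
r = -4 (r = -2 + (-2 - 1*0) = -2 + (-2 + 0) = -2 - 2 = -4)
U(W, Y) = 7 + Y (U(W, Y) = 3 - (-4 - Y) = 3 + (4 + Y) = 7 + Y)
X(M) = -7/M (X(M) = (-7*1)/M = -7/M)
v(D) = -7/(5 - D)
v(U(p, -8))/508 = (7/(-5 + (7 - 8)))/508 = (7/(-5 - 1))*(1/508) = (7/(-6))*(1/508) = (7*(-1/6))*(1/508) = -7/6*1/508 = -7/3048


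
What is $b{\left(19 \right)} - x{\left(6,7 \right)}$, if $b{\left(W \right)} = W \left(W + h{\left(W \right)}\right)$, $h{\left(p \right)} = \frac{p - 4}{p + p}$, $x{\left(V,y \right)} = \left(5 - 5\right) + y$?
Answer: $\frac{723}{2} \approx 361.5$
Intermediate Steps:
$x{\left(V,y \right)} = y$ ($x{\left(V,y \right)} = 0 + y = y$)
$h{\left(p \right)} = \frac{-4 + p}{2 p}$
$b{\left(W \right)} = W \left(W + \frac{-4 + W}{2 W}\right)$
$b{\left(19 \right)} - x{\left(6,7 \right)} = \left(-2 + 19^{2} + \frac{1}{2} \cdot 19\right) - 7 = \left(-2 + 361 + \frac{19}{2}\right) - 7 = \frac{737}{2} - 7 = \frac{723}{2}$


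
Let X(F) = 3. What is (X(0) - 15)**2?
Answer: 144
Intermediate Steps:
(X(0) - 15)**2 = (3 - 15)**2 = (-12)**2 = 144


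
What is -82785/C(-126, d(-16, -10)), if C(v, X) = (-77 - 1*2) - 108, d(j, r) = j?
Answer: 82785/187 ≈ 442.70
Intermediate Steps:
C(v, X) = -187 (C(v, X) = (-77 - 2) - 108 = -79 - 108 = -187)
-82785/C(-126, d(-16, -10)) = -82785/(-187) = -82785*(-1/187) = 82785/187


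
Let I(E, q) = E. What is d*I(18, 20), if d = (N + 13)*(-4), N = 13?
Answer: -1872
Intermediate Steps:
d = -104 (d = (13 + 13)*(-4) = 26*(-4) = -104)
d*I(18, 20) = -104*18 = -1872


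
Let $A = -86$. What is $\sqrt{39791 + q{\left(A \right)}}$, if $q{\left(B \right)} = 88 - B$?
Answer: $\sqrt{39965} \approx 199.91$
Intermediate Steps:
$\sqrt{39791 + q{\left(A \right)}} = \sqrt{39791 + \left(88 - -86\right)} = \sqrt{39791 + \left(88 + 86\right)} = \sqrt{39791 + 174} = \sqrt{39965}$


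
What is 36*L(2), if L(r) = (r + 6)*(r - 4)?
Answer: -576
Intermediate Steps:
L(r) = (-4 + r)*(6 + r) (L(r) = (6 + r)*(-4 + r) = (-4 + r)*(6 + r))
36*L(2) = 36*(-24 + 2**2 + 2*2) = 36*(-24 + 4 + 4) = 36*(-16) = -576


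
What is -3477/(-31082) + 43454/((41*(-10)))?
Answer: -674605829/6371810 ≈ -105.87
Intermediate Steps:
-3477/(-31082) + 43454/((41*(-10))) = -3477*(-1/31082) + 43454/(-410) = 3477/31082 + 43454*(-1/410) = 3477/31082 - 21727/205 = -674605829/6371810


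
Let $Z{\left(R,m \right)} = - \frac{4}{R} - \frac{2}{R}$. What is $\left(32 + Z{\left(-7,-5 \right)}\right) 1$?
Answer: $\frac{230}{7} \approx 32.857$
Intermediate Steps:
$Z{\left(R,m \right)} = - \frac{6}{R}$
$\left(32 + Z{\left(-7,-5 \right)}\right) 1 = \left(32 - \frac{6}{-7}\right) 1 = \left(32 - - \frac{6}{7}\right) 1 = \left(32 + \frac{6}{7}\right) 1 = \frac{230}{7} \cdot 1 = \frac{230}{7}$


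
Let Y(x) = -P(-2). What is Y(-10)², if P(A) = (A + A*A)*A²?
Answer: 64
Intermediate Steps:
P(A) = A²*(A + A²) (P(A) = (A + A²)*A² = A²*(A + A²))
Y(x) = -8 (Y(x) = -(-2)³*(1 - 2) = -(-8)*(-1) = -1*8 = -8)
Y(-10)² = (-8)² = 64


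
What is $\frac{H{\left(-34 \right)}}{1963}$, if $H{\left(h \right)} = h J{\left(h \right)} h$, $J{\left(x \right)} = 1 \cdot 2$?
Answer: $\frac{2312}{1963} \approx 1.1778$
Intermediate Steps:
$J{\left(x \right)} = 2$
$H{\left(h \right)} = 2 h^{2}$ ($H{\left(h \right)} = h 2 h = 2 h h = 2 h^{2}$)
$\frac{H{\left(-34 \right)}}{1963} = \frac{2 \left(-34\right)^{2}}{1963} = 2 \cdot 1156 \cdot \frac{1}{1963} = 2312 \cdot \frac{1}{1963} = \frac{2312}{1963}$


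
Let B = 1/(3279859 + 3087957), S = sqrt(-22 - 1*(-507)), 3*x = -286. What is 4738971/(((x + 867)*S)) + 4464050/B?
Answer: 28426249014800 + 14216913*sqrt(485)/1122775 ≈ 2.8426e+13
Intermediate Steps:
x = -286/3 (x = (1/3)*(-286) = -286/3 ≈ -95.333)
S = sqrt(485) (S = sqrt(-22 + 507) = sqrt(485) ≈ 22.023)
B = 1/6367816 ≈ 1.5704e-7
4738971/(((x + 867)*S)) + 4464050/B = 4738971/(((-286/3 + 867)*sqrt(485))) + 4464050/(1/6367816) = 4738971/((2315*sqrt(485)/3)) + 4464050*6367816 = 4738971*(3*sqrt(485)/1122775) + 28426249014800 = 14216913*sqrt(485)/1122775 + 28426249014800 = 28426249014800 + 14216913*sqrt(485)/1122775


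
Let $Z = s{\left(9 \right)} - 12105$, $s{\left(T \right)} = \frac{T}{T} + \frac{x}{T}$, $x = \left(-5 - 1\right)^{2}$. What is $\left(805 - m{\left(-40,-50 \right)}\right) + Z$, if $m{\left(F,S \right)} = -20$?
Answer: $-11275$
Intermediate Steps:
$x = 36$ ($x = \left(-6\right)^{2} = 36$)
$s{\left(T \right)} = 1 + \frac{36}{T}$ ($s{\left(T \right)} = \frac{T}{T} + \frac{36}{T} = 1 + \frac{36}{T}$)
$Z = -12100$ ($Z = \frac{36 + 9}{9} - 12105 = \frac{1}{9} \cdot 45 - 12105 = 5 - 12105 = -12100$)
$\left(805 - m{\left(-40,-50 \right)}\right) + Z = \left(805 - -20\right) - 12100 = \left(805 + 20\right) - 12100 = 825 - 12100 = -11275$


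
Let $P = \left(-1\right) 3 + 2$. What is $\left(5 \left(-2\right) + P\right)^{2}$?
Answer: $121$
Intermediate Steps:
$P = -1$ ($P = -3 + 2 = -1$)
$\left(5 \left(-2\right) + P\right)^{2} = \left(5 \left(-2\right) - 1\right)^{2} = \left(-10 - 1\right)^{2} = \left(-11\right)^{2} = 121$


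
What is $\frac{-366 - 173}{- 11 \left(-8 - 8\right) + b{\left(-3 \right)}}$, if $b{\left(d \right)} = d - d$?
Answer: $- \frac{49}{16} \approx -3.0625$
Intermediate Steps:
$b{\left(d \right)} = 0$
$\frac{-366 - 173}{- 11 \left(-8 - 8\right) + b{\left(-3 \right)}} = \frac{-366 - 173}{- 11 \left(-8 - 8\right) + 0} = - \frac{539}{\left(-11\right) \left(-16\right) + 0} = - \frac{539}{176 + 0} = - \frac{539}{176} = \left(-539\right) \frac{1}{176} = - \frac{49}{16}$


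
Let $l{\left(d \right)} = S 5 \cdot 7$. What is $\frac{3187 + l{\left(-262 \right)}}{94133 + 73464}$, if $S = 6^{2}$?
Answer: $\frac{4447}{167597} \approx 0.026534$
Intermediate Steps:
$S = 36$
$l{\left(d \right)} = 1260$ ($l{\left(d \right)} = 36 \cdot 5 \cdot 7 = 180 \cdot 7 = 1260$)
$\frac{3187 + l{\left(-262 \right)}}{94133 + 73464} = \frac{3187 + 1260}{94133 + 73464} = \frac{4447}{167597}$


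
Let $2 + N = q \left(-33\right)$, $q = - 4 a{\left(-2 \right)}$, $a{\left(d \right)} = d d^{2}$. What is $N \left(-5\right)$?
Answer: $5290$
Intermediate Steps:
$a{\left(d \right)} = d^{3}$
$q = 32$ ($q = - 4 \left(-2\right)^{3} = \left(-4\right) \left(-8\right) = 32$)
$N = -1058$ ($N = -2 + 32 \left(-33\right) = -2 - 1056 = -1058$)
$N \left(-5\right) = \left(-1058\right) \left(-5\right) = 5290$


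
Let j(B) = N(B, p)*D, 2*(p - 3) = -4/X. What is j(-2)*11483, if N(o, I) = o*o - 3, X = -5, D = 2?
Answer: 22966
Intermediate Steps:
p = 17/5 (p = 3 + (-4/(-5))/2 = 3 + (-4*(-1/5))/2 = 3 + (1/2)*(4/5) = 3 + 2/5 = 17/5 ≈ 3.4000)
N(o, I) = -3 + o**2 (N(o, I) = o**2 - 3 = -3 + o**2)
j(B) = -6 + 2*B**2 (j(B) = (-3 + B**2)*2 = -6 + 2*B**2)
j(-2)*11483 = (-6 + 2*(-2)**2)*11483 = (-6 + 2*4)*11483 = (-6 + 8)*11483 = 2*11483 = 22966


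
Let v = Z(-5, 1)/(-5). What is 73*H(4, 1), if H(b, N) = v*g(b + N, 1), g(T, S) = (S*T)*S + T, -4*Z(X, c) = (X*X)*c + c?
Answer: 949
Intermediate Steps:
Z(X, c) = -c/4 - c*X²/4 (Z(X, c) = -((X*X)*c + c)/4 = -(X²*c + c)/4 = -(c*X² + c)/4 = -(c + c*X²)/4 = -c/4 - c*X²/4)
g(T, S) = T + T*S² (g(T, S) = T*S² + T = T + T*S²)
v = 13/10 (v = -¼*1*(1 + (-5)²)/(-5) = -¼*1*(1 + 25)*(-⅕) = -¼*1*26*(-⅕) = -13/2*(-⅕) = 13/10 ≈ 1.3000)
H(b, N) = 13*N/5 + 13*b/5 (H(b, N) = 13*((b + N)*(1 + 1²))/10 = 13*((N + b)*(1 + 1))/10 = 13*((N + b)*2)/10 = 13*(2*N + 2*b)/10 = 13*N/5 + 13*b/5)
73*H(4, 1) = 73*((13/5)*1 + (13/5)*4) = 73*(13/5 + 52/5) = 73*13 = 949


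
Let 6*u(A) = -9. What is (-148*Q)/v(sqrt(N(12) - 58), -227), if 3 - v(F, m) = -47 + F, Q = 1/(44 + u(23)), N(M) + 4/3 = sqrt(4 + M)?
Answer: -4440/65161 - 148*I*sqrt(498)/325805 ≈ -0.068139 - 0.010137*I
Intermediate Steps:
N(M) = -4/3 + sqrt(4 + M)
u(A) = -3/2 (u(A) = (1/6)*(-9) = -3/2)
Q = 2/85 (Q = 1/(44 - 3/2) = 1/(85/2) = 2/85 ≈ 0.023529)
v(F, m) = 50 - F (v(F, m) = 3 - (-47 + F) = 3 + (47 - F) = 50 - F)
(-148*Q)/v(sqrt(N(12) - 58), -227) = (-148*2/85)/(50 - sqrt((-4/3 + sqrt(4 + 12)) - 58)) = -296/(85*(50 - sqrt((-4/3 + sqrt(16)) - 58))) = -296/(85*(50 - sqrt((-4/3 + 4) - 58))) = -296/(85*(50 - sqrt(8/3 - 58))) = -296/(85*(50 - sqrt(-166/3))) = -296/(85*(50 - I*sqrt(498)/3))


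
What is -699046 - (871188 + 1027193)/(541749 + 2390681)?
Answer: -2049905360161/2932430 ≈ -6.9905e+5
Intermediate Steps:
-699046 - (871188 + 1027193)/(541749 + 2390681) = -699046 - 1898381/2932430 = -2049905360161/2932430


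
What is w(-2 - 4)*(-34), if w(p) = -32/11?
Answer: 1088/11 ≈ 98.909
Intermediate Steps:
w(p) = -32/11 (w(p) = -32*1/11 = -32/11)
w(-2 - 4)*(-34) = -32/11*(-34) = 1088/11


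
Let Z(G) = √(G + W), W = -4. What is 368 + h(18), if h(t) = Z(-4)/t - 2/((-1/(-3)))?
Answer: 362 + I*√2/9 ≈ 362.0 + 0.15713*I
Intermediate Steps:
Z(G) = √(-4 + G) (Z(G) = √(G - 4) = √(-4 + G))
h(t) = -6 + 2*I*√2/t (h(t) = √(-4 - 4)/t - 2/((-1/(-3))) = √(-8)/t - 2/((-1*(-⅓))) = (2*I*√2)/t - 2/⅓ = 2*I*√2/t - 2*3 = 2*I*√2/t - 6 = -6 + 2*I*√2/t)
368 + h(18) = 368 + (-6 + 2*I*√2/18) = 368 + (-6 + 2*I*√2*(1/18)) = 368 + (-6 + I*√2/9) = 362 + I*√2/9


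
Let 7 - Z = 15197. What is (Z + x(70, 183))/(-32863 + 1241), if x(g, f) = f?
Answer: 15007/31622 ≈ 0.47457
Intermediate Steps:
Z = -15190 (Z = 7 - 1*15197 = 7 - 15197 = -15190)
(Z + x(70, 183))/(-32863 + 1241) = (-15190 + 183)/(-32863 + 1241) = -15007/(-31622) = -15007*(-1/31622) = 15007/31622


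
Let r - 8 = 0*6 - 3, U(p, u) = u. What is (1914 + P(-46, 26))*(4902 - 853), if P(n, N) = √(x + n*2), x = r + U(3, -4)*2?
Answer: 7749786 + 4049*I*√95 ≈ 7.7498e+6 + 39465.0*I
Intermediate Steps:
r = 5 (r = 8 + (0*6 - 3) = 8 + (0 - 3) = 8 - 3 = 5)
x = -3 (x = 5 - 4*2 = 5 - 8 = -3)
P(n, N) = √(-3 + 2*n) (P(n, N) = √(-3 + n*2) = √(-3 + 2*n))
(1914 + P(-46, 26))*(4902 - 853) = (1914 + √(-3 + 2*(-46)))*(4902 - 853) = (1914 + √(-3 - 92))*4049 = (1914 + √(-95))*4049 = (1914 + I*√95)*4049 = 7749786 + 4049*I*√95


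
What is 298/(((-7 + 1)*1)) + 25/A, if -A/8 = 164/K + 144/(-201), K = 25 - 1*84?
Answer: -3235393/66336 ≈ -48.773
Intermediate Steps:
K = -59 (K = 25 - 84 = -59)
A = 110560/3953 (A = -8*(164/(-59) + 144/(-201)) = -8*(164*(-1/59) + 144*(-1/201)) = -8*(-164/59 - 48/67) = -8*(-13820/3953) = 110560/3953 ≈ 27.969)
298/(((-7 + 1)*1)) + 25/A = 298/(((-7 + 1)*1)) + 25/(110560/3953) = 298/((-6*1)) + 25*(3953/110560) = 298/(-6) + 19765/22112 = 298*(-1/6) + 19765/22112 = -149/3 + 19765/22112 = -3235393/66336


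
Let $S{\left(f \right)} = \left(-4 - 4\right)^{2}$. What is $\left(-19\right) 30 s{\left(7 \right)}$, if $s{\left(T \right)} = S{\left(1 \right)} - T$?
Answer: $-32490$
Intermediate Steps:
$S{\left(f \right)} = 64$ ($S{\left(f \right)} = \left(-8\right)^{2} = 64$)
$s{\left(T \right)} = 64 - T$
$\left(-19\right) 30 s{\left(7 \right)} = \left(-19\right) 30 \left(64 - 7\right) = - 570 \left(64 - 7\right) = \left(-570\right) 57 = -32490$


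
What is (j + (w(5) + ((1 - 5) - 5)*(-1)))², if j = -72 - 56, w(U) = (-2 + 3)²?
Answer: 13924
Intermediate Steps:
w(U) = 1 (w(U) = 1² = 1)
j = -128
(j + (w(5) + ((1 - 5) - 5)*(-1)))² = (-128 + (1 + ((1 - 5) - 5)*(-1)))² = (-128 + (1 + (-4 - 5)*(-1)))² = (-128 + (1 - 9*(-1)))² = (-128 + (1 + 9))² = (-128 + 10)² = (-118)² = 13924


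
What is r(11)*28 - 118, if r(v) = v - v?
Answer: -118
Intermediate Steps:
r(v) = 0
r(11)*28 - 118 = 0*28 - 118 = 0 - 118 = -118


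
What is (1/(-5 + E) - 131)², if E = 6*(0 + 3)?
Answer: 2896804/169 ≈ 17141.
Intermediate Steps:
E = 18 (E = 6*3 = 18)
(1/(-5 + E) - 131)² = (1/(-5 + 18) - 131)² = (1/13 - 131)² = (-1702/13)² = 2896804/169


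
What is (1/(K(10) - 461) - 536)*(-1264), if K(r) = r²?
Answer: 244580208/361 ≈ 6.7751e+5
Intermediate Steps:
(1/(K(10) - 461) - 536)*(-1264) = (1/(10² - 461) - 536)*(-1264) = (1/(100 - 461) - 536)*(-1264) = (1/(-361) - 536)*(-1264) = (-1/361 - 536)*(-1264) = -193497/361*(-1264) = 244580208/361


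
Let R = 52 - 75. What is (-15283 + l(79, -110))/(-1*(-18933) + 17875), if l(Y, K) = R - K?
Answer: -3799/9202 ≈ -0.41285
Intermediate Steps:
R = -23
l(Y, K) = -23 - K
(-15283 + l(79, -110))/(-1*(-18933) + 17875) = (-15283 + (-23 - 1*(-110)))/(-1*(-18933) + 17875) = (-15283 + (-23 + 110))/(18933 + 17875) = (-15283 + 87)/36808 = -15196*1/36808 = -3799/9202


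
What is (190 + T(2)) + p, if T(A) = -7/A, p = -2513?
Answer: -4653/2 ≈ -2326.5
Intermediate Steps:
(190 + T(2)) + p = (190 - 7/2) - 2513 = 373/2 - 2513 = -4653/2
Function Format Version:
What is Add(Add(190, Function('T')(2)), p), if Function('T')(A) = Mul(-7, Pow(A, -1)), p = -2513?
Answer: Rational(-4653, 2) ≈ -2326.5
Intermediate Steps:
Add(Add(190, Function('T')(2)), p) = Add(Add(190, Mul(-7, Pow(2, -1))), -2513) = Add(Add(190, Mul(-7, Rational(1, 2))), -2513) = Add(Add(190, Rational(-7, 2)), -2513) = Add(Rational(373, 2), -2513) = Rational(-4653, 2)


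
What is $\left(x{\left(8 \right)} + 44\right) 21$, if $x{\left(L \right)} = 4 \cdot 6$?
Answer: $1428$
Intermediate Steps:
$x{\left(L \right)} = 24$
$\left(x{\left(8 \right)} + 44\right) 21 = \left(24 + 44\right) 21 = 68 \cdot 21 = 1428$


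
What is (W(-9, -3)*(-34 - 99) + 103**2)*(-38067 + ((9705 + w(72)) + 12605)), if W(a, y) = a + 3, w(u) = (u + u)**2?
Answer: 56795453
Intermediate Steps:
w(u) = 4*u**2 (w(u) = (2*u)**2 = 4*u**2)
W(a, y) = 3 + a
(W(-9, -3)*(-34 - 99) + 103**2)*(-38067 + ((9705 + w(72)) + 12605)) = ((3 - 9)*(-34 - 99) + 103**2)*(-38067 + ((9705 + 4*72**2) + 12605)) = (-6*(-133) + 10609)*(-38067 + ((9705 + 4*5184) + 12605)) = (798 + 10609)*(-38067 + ((9705 + 20736) + 12605)) = 11407*(-38067 + (30441 + 12605)) = 11407*(-38067 + 43046) = 11407*4979 = 56795453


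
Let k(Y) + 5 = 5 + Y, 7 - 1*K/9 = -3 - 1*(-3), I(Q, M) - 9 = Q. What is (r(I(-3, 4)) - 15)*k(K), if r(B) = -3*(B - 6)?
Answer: -945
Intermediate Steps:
I(Q, M) = 9 + Q
K = 63 (K = 63 - 9*(-3 - 1*(-3)) = 63 - 9*(-3 + 3) = 63 - 9*0 = 63 + 0 = 63)
r(B) = 18 - 3*B (r(B) = -3*(-6 + B) = 18 - 3*B)
k(Y) = Y (k(Y) = -5 + (5 + Y) = Y)
(r(I(-3, 4)) - 15)*k(K) = ((18 - 3*(9 - 3)) - 15)*63 = ((18 - 3*6) - 15)*63 = ((18 - 18) - 15)*63 = (0 - 15)*63 = -15*63 = -945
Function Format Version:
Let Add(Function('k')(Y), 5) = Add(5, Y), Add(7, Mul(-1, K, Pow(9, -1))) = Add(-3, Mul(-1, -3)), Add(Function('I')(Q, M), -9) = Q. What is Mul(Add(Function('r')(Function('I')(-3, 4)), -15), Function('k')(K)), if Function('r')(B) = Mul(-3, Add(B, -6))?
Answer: -945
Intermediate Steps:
Function('I')(Q, M) = Add(9, Q)
K = 63 (K = Add(63, Mul(-9, Add(-3, Mul(-1, -3)))) = Add(63, Mul(-9, Add(-3, 3))) = Add(63, Mul(-9, 0)) = Add(63, 0) = 63)
Function('r')(B) = Add(18, Mul(-3, B)) (Function('r')(B) = Mul(-3, Add(-6, B)) = Add(18, Mul(-3, B)))
Function('k')(Y) = Y (Function('k')(Y) = Add(-5, Add(5, Y)) = Y)
Mul(Add(Function('r')(Function('I')(-3, 4)), -15), Function('k')(K)) = Mul(Add(Add(18, Mul(-3, Add(9, -3))), -15), 63) = Mul(Add(Add(18, Mul(-3, 6)), -15), 63) = Mul(Add(Add(18, -18), -15), 63) = Mul(Add(0, -15), 63) = Mul(-15, 63) = -945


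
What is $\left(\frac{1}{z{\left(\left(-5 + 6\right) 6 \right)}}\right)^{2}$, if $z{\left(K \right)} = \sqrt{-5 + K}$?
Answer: $1$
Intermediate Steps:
$\left(\frac{1}{z{\left(\left(-5 + 6\right) 6 \right)}}\right)^{2} = \left(\frac{1}{\sqrt{-5 + \left(-5 + 6\right) 6}}\right)^{2} = \left(\frac{1}{\sqrt{-5 + 1 \cdot 6}}\right)^{2} = \left(\frac{1}{\sqrt{-5 + 6}}\right)^{2} = \left(\frac{1}{\sqrt{1}}\right)^{2} = \left(1^{-1}\right)^{2} = 1^{2} = 1$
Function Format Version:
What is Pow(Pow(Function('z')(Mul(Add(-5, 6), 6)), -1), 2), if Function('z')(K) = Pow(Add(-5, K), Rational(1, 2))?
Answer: 1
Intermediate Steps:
Pow(Pow(Function('z')(Mul(Add(-5, 6), 6)), -1), 2) = Pow(Pow(Pow(Add(-5, Mul(Add(-5, 6), 6)), Rational(1, 2)), -1), 2) = Pow(Pow(Pow(Add(-5, Mul(1, 6)), Rational(1, 2)), -1), 2) = Pow(Pow(Pow(Add(-5, 6), Rational(1, 2)), -1), 2) = Pow(Pow(Pow(1, Rational(1, 2)), -1), 2) = Pow(Pow(1, -1), 2) = Pow(1, 2) = 1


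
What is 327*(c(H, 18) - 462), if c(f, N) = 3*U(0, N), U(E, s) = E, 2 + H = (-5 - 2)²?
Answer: -151074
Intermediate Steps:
H = 47 (H = -2 + (-5 - 2)² = -2 + (-7)² = -2 + 49 = 47)
c(f, N) = 0 (c(f, N) = 3*0 = 0)
327*(c(H, 18) - 462) = 327*(0 - 462) = 327*(-462) = -151074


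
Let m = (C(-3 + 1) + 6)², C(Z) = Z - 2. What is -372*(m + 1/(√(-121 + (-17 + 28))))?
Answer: -1488 + 186*I*√110/55 ≈ -1488.0 + 35.469*I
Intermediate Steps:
C(Z) = -2 + Z
m = 4 (m = ((-2 + (-3 + 1)) + 6)² = ((-2 - 2) + 6)² = (-4 + 6)² = 2² = 4)
-372*(m + 1/(√(-121 + (-17 + 28)))) = -372*(4 + 1/(√(-121 + (-17 + 28)))) = -372*(4 + 1/(√(-121 + 11))) = -372*(4 + 1/(√(-110))) = -372*(4 + 1/(I*√110)) = -372*(4 - I*√110/110) = -1488 + 186*I*√110/55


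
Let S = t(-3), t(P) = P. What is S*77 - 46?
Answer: -277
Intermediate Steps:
S = -3
S*77 - 46 = -3*77 - 46 = -231 - 46 = -277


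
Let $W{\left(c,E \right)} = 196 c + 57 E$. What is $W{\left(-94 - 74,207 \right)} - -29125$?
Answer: $7996$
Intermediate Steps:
$W{\left(c,E \right)} = 57 E + 196 c$
$W{\left(-94 - 74,207 \right)} - -29125 = \left(57 \cdot 207 + 196 \left(-94 - 74\right)\right) - -29125 = \left(11799 + 196 \left(-168\right)\right) + 29125 = \left(11799 - 32928\right) + 29125 = -21129 + 29125 = 7996$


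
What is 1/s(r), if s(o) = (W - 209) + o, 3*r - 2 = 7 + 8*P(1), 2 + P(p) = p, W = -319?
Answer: -3/1583 ≈ -0.0018951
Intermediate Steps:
P(p) = -2 + p
r = ⅓ (r = ⅔ + (7 + 8*(-2 + 1))/3 = ⅔ + (7 + 8*(-1))/3 = ⅔ + (7 - 8)/3 = ⅔ + (⅓)*(-1) = ⅔ - ⅓ = ⅓ ≈ 0.33333)
s(o) = -528 + o (s(o) = (-319 - 209) + o = -528 + o)
1/s(r) = 1/(-528 + ⅓) = 1/(-1583/3) = -3/1583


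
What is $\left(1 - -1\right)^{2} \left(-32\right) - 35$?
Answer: $-163$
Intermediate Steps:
$\left(1 - -1\right)^{2} \left(-32\right) - 35 = \left(1 + 1\right)^{2} \left(-32\right) - 35 = 2^{2} \left(-32\right) - 35 = 4 \left(-32\right) - 35 = -128 - 35 = -163$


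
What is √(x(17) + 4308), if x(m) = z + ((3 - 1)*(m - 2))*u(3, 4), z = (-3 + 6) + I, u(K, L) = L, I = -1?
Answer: √4430 ≈ 66.558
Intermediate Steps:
z = 2 (z = (-3 + 6) - 1 = 3 - 1 = 2)
x(m) = -14 + 8*m (x(m) = 2 + ((3 - 1)*(m - 2))*4 = 2 + (2*(-2 + m))*4 = 2 + (-4 + 2*m)*4 = 2 + (-16 + 8*m) = -14 + 8*m)
√(x(17) + 4308) = √((-14 + 8*17) + 4308) = √((-14 + 136) + 4308) = √(122 + 4308) = √4430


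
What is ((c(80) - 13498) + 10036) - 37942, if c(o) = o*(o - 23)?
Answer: -36844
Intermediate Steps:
c(o) = o*(-23 + o)
((c(80) - 13498) + 10036) - 37942 = ((80*(-23 + 80) - 13498) + 10036) - 37942 = ((80*57 - 13498) + 10036) - 37942 = ((4560 - 13498) + 10036) - 37942 = (-8938 + 10036) - 37942 = 1098 - 37942 = -36844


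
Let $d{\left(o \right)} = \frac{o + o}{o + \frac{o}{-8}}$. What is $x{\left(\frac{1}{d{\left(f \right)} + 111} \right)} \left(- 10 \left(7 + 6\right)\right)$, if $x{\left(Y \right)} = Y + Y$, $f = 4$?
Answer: $- \frac{140}{61} \approx -2.2951$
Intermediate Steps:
$d{\left(o \right)} = \frac{16}{7}$ ($d{\left(o \right)} = \frac{2 o}{o + o \left(- \frac{1}{8}\right)} = \frac{2 o}{o - \frac{o}{8}} = \frac{2 o}{\frac{7}{8} o} = 2 o \frac{8}{7 o} = \frac{16}{7}$)
$x{\left(Y \right)} = 2 Y$
$x{\left(\frac{1}{d{\left(f \right)} + 111} \right)} \left(- 10 \left(7 + 6\right)\right) = \frac{2}{\frac{16}{7} + 111} \left(- 10 \left(7 + 6\right)\right) = \frac{2}{\frac{793}{7}} \left(\left(-10\right) 13\right) = 2 \cdot \frac{7}{793} \left(-130\right) = \frac{14}{793} \left(-130\right) = - \frac{140}{61}$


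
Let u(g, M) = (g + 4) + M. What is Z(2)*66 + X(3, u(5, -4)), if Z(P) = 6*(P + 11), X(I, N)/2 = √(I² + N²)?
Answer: 5148 + 2*√34 ≈ 5159.7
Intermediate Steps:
u(g, M) = 4 + M + g (u(g, M) = (4 + g) + M = 4 + M + g)
X(I, N) = 2*√(I² + N²)
Z(P) = 66 + 6*P (Z(P) = 6*(11 + P) = 66 + 6*P)
Z(2)*66 + X(3, u(5, -4)) = (66 + 6*2)*66 + 2*√(3² + (4 - 4 + 5)²) = (66 + 12)*66 + 2*√(9 + 5²) = 78*66 + 2*√(9 + 25) = 5148 + 2*√34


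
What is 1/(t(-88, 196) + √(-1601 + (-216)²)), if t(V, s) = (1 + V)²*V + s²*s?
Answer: 6863464/47107138034241 - √45055/47107138034241 ≈ 1.4569e-7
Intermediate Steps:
t(V, s) = s³ + V*(1 + V)² (t(V, s) = V*(1 + V)² + s³ = s³ + V*(1 + V)²)
1/(t(-88, 196) + √(-1601 + (-216)²)) = 1/((196³ - 88*(1 - 88)²) + √(-1601 + (-216)²)) = 1/((7529536 - 88*(-87)²) + √(-1601 + 46656)) = 1/((7529536 - 88*7569) + √45055) = 1/((7529536 - 666072) + √45055) = 1/(6863464 + √45055)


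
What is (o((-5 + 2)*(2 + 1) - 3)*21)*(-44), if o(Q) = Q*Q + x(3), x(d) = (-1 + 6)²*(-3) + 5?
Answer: -68376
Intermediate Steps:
x(d) = -70 (x(d) = 5²*(-3) + 5 = 25*(-3) + 5 = -75 + 5 = -70)
o(Q) = -70 + Q² (o(Q) = Q*Q - 70 = Q² - 70 = -70 + Q²)
(o((-5 + 2)*(2 + 1) - 3)*21)*(-44) = ((-70 + ((-5 + 2)*(2 + 1) - 3)²)*21)*(-44) = ((-70 + (-3*3 - 3)²)*21)*(-44) = ((-70 + (-9 - 3)²)*21)*(-44) = ((-70 + (-12)²)*21)*(-44) = ((-70 + 144)*21)*(-44) = (74*21)*(-44) = 1554*(-44) = -68376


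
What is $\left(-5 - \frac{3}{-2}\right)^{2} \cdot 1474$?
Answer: $\frac{36113}{2} \approx 18057.0$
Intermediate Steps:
$\left(-5 - \frac{3}{-2}\right)^{2} \cdot 1474 = \left(-5 - - \frac{3}{2}\right)^{2} \cdot 1474 = \left(-5 + \frac{3}{2}\right)^{2} \cdot 1474 = \left(- \frac{7}{2}\right)^{2} \cdot 1474 = \frac{49}{4} \cdot 1474 = \frac{36113}{2}$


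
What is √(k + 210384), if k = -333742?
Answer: I*√123358 ≈ 351.22*I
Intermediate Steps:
√(k + 210384) = √(-333742 + 210384) = √(-123358) = I*√123358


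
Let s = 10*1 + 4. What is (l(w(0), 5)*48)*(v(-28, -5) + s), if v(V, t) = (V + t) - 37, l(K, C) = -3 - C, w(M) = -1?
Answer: 21504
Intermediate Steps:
v(V, t) = -37 + V + t
s = 14 (s = 10 + 4 = 14)
(l(w(0), 5)*48)*(v(-28, -5) + s) = ((-3 - 1*5)*48)*((-37 - 28 - 5) + 14) = ((-3 - 5)*48)*(-70 + 14) = -8*48*(-56) = -384*(-56) = 21504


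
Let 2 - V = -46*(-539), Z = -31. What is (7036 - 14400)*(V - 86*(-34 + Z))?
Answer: 141403528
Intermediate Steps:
V = -24792 (V = 2 - (-46)*(-539) = 2 - 1*24794 = 2 - 24794 = -24792)
(7036 - 14400)*(V - 86*(-34 + Z)) = (7036 - 14400)*(-24792 - 86*(-34 - 31)) = -7364*(-24792 - 86*(-65)) = -7364*(-24792 + 5590) = -7364*(-19202) = 141403528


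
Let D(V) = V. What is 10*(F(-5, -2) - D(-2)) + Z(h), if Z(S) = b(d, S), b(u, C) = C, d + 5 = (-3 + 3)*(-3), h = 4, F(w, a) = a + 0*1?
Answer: 4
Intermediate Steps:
F(w, a) = a (F(w, a) = a + 0 = a)
d = -5 (d = -5 + (-3 + 3)*(-3) = -5 + 0*(-3) = -5 + 0 = -5)
Z(S) = S
10*(F(-5, -2) - D(-2)) + Z(h) = 10*(-2 - 1*(-2)) + 4 = 10*(-2 + 2) + 4 = 10*0 + 4 = 0 + 4 = 4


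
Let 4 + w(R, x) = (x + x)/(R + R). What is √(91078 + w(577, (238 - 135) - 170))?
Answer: √30321137087/577 ≈ 301.78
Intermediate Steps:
w(R, x) = -4 + x/R (w(R, x) = -4 + (x + x)/(R + R) = -4 + (2*x)/((2*R)) = -4 + (2*x)*(1/(2*R)) = -4 + x/R)
√(91078 + w(577, (238 - 135) - 170)) = √(91078 + (-4 + ((238 - 135) - 170)/577)) = √(91078 + (-4 + (103 - 170)*(1/577))) = √(91078 + (-4 - 67*1/577)) = √(91078 + (-4 - 67/577)) = √(91078 - 2375/577) = √(52549631/577) = √30321137087/577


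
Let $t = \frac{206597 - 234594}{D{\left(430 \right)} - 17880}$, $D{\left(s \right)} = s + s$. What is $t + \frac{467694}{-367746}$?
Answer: $\frac{389272147}{1043172820} \approx 0.37316$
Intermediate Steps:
$D{\left(s \right)} = 2 s$
$t = \frac{27997}{17020}$ ($t = \frac{206597 - 234594}{2 \cdot 430 - 17880} = - \frac{27997}{860 - 17880} = - \frac{27997}{-17020} = \left(-27997\right) \left(- \frac{1}{17020}\right) = \frac{27997}{17020} \approx 1.6449$)
$t + \frac{467694}{-367746} = \frac{27997}{17020} + \frac{467694}{-367746} = \frac{27997}{17020} + 467694 \left(- \frac{1}{367746}\right) = \frac{27997}{17020} - \frac{77949}{61291} = \frac{389272147}{1043172820}$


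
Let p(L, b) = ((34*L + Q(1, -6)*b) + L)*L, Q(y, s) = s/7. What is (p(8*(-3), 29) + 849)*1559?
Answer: 235781601/7 ≈ 3.3683e+7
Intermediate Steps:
Q(y, s) = s/7 (Q(y, s) = s*(⅐) = s/7)
p(L, b) = L*(35*L - 6*b/7) (p(L, b) = ((34*L + ((⅐)*(-6))*b) + L)*L = ((34*L - 6*b/7) + L)*L = (35*L - 6*b/7)*L = L*(35*L - 6*b/7))
(p(8*(-3), 29) + 849)*1559 = ((8*(-3))*(-6*29 + 245*(8*(-3)))/7 + 849)*1559 = ((⅐)*(-24)*(-174 + 245*(-24)) + 849)*1559 = ((⅐)*(-24)*(-174 - 5880) + 849)*1559 = ((⅐)*(-24)*(-6054) + 849)*1559 = (145296/7 + 849)*1559 = (151239/7)*1559 = 235781601/7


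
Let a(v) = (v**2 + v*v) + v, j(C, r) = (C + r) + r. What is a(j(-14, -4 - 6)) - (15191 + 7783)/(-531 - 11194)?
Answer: 3818932/1675 ≈ 2280.0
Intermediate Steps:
j(C, r) = C + 2*r
a(v) = v + 2*v**2 (a(v) = (v**2 + v**2) + v = 2*v**2 + v = v + 2*v**2)
a(j(-14, -4 - 6)) - (15191 + 7783)/(-531 - 11194) = (-14 + 2*(-4 - 6))*(1 + 2*(-14 + 2*(-4 - 6))) - (15191 + 7783)/(-531 - 11194) = (-14 + 2*(-10))*(1 + 2*(-14 + 2*(-10))) - 22974/(-11725) = (-14 - 20)*(1 + 2*(-14 - 20)) - 22974*(-1)/11725 = -34*(1 + 2*(-34)) - 1*(-3282/1675) = -34*(1 - 68) + 3282/1675 = -34*(-67) + 3282/1675 = 2278 + 3282/1675 = 3818932/1675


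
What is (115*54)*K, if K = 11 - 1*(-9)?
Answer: 124200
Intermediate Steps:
K = 20 (K = 11 + 9 = 20)
(115*54)*K = (115*54)*20 = 6210*20 = 124200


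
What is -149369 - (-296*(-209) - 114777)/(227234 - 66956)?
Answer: -23940511669/160278 ≈ -1.4937e+5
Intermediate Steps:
-149369 - (-296*(-209) - 114777)/(227234 - 66956) = -149369 - (61864 - 114777)/160278 = -149369 - (-52913)/160278 = -149369 - 1*(-52913/160278) = -149369 + 52913/160278 = -23940511669/160278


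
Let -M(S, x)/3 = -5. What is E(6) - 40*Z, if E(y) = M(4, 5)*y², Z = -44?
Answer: 2300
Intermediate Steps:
M(S, x) = 15 (M(S, x) = -3*(-5) = 15)
E(y) = 15*y²
E(6) - 40*Z = 15*6² - 40*(-44) = 15*36 + 1760 = 540 + 1760 = 2300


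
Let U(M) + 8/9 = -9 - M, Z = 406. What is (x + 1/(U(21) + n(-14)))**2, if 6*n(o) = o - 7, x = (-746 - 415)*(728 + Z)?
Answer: 664158699774536976/383161 ≈ 1.7334e+12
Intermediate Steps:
U(M) = -89/9 - M (U(M) = -8/9 + (-9 - M) = -89/9 - M)
x = -1316574 (x = (-746 - 415)*(728 + 406) = -1161*1134 = -1316574)
n(o) = -7/6 + o/6 (n(o) = (o - 7)/6 = (-7 + o)/6 = -7/6 + o/6)
(x + 1/(U(21) + n(-14)))**2 = (-1316574 + 1/((-89/9 - 1*21) + (-7/6 + (1/6)*(-14))))**2 = (-1316574 + 1/((-89/9 - 21) + (-7/6 - 7/3)))**2 = (-1316574 + 1/(-278/9 - 7/2))**2 = (-1316574 + 1/(-619/18))**2 = (-1316574 - 18/619)**2 = (-814959324/619)**2 = 664158699774536976/383161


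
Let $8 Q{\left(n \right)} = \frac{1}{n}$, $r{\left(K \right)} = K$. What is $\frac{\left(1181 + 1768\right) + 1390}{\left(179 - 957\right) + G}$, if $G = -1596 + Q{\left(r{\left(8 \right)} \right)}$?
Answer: $- \frac{277696}{151935} \approx -1.8277$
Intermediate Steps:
$Q{\left(n \right)} = \frac{1}{8 n}$
$G = - \frac{102143}{64}$ ($G = -1596 + \frac{1}{8 \cdot 8} = -1596 + \frac{1}{8} \cdot \frac{1}{8} = -1596 + \frac{1}{64} = - \frac{102143}{64} \approx -1596.0$)
$\frac{\left(1181 + 1768\right) + 1390}{\left(179 - 957\right) + G} = \frac{\left(1181 + 1768\right) + 1390}{\left(179 - 957\right) - \frac{102143}{64}} = \frac{2949 + 1390}{-778 - \frac{102143}{64}} = \frac{4339}{- \frac{151935}{64}} = 4339 \left(- \frac{64}{151935}\right) = - \frac{277696}{151935}$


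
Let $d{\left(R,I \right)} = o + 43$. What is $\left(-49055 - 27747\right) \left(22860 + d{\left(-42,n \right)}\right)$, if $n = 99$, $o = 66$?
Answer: $-1764065138$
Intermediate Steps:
$d{\left(R,I \right)} = 109$ ($d{\left(R,I \right)} = 66 + 43 = 109$)
$\left(-49055 - 27747\right) \left(22860 + d{\left(-42,n \right)}\right) = \left(-49055 - 27747\right) \left(22860 + 109\right) = \left(-76802\right) 22969 = -1764065138$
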